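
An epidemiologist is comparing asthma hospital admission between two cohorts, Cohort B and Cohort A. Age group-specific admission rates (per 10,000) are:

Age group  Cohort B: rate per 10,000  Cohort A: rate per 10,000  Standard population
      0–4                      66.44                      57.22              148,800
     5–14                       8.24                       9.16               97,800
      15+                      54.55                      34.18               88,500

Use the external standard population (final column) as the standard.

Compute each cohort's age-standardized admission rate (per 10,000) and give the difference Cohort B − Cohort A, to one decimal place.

9.2

Standard total = 335,100; weights = 0.4440, 0.2919, 0.2641.
Cohort B: 0.4440×66.44 + 0.2919×8.24 + 0.2641×54.55 = 46.3140 per 10,000.
Cohort A: 0.4440×57.22 + 0.2919×9.16 + 0.2641×34.18 = 37.1087 per 10,000.
Difference = 46.3140 − 37.1087 = 9.2053.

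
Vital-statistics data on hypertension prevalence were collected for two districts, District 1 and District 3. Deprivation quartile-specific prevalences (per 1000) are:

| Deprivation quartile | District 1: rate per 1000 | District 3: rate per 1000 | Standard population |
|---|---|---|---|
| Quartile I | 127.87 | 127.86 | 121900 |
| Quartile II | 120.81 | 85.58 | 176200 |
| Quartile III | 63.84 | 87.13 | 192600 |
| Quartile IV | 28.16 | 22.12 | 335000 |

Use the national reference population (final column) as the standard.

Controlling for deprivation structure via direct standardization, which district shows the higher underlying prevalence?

District 1

Standard total = 825700; weights = 0.1476, 0.2134, 0.2333, 0.4057.
District 1: 0.1476×127.87 + 0.2134×120.81 + 0.2333×63.84 + 0.4057×28.16 = 70.9740 per 1000.
District 3: 0.1476×127.86 + 0.2134×85.58 + 0.2333×87.13 + 0.4057×22.12 = 66.4367 per 1000.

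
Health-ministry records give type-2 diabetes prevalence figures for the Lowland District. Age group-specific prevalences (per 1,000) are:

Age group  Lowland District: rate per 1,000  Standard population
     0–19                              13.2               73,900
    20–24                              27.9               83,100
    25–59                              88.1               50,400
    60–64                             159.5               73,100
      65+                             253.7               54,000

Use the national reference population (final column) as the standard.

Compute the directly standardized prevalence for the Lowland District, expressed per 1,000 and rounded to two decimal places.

98.93

Standard total = 334,500; weights = 0.2209, 0.2484, 0.1507, 0.2185, 0.1614.
Standardized rate: 0.2209×13.2 + 0.2484×27.9 + 0.1507×88.1 + 0.2185×159.5 + 0.1614×253.7 = 98.9341 per 1,000.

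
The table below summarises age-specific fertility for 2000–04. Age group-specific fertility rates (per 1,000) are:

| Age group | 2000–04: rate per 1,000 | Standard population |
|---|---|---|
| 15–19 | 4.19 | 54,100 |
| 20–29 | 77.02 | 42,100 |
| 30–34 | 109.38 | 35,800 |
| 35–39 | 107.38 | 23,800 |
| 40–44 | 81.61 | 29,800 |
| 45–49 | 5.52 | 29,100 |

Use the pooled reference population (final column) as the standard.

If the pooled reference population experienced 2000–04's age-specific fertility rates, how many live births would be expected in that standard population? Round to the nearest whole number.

Expected live births = Σ (standard pop × age-specific rate ÷ 1,000)
= 54,100×4.19/1,000 + 42,100×77.02/1,000 + 35,800×109.38/1,000 + 23,800×107.38/1,000 + 29,800×81.61/1,000 + 29,100×5.52/1,000
= 226.68 + 3242.54 + 3915.80 + 2555.64 + 2431.98 + 160.63 = 12533.28.

12533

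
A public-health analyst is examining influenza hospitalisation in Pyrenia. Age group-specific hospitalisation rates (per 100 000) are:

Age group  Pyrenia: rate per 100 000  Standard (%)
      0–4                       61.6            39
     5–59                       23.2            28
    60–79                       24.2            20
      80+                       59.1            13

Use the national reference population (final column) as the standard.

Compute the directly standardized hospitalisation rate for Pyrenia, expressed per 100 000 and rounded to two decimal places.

Standard weights: 0.39, 0.28, 0.20, 0.13.
Standardized rate: 0.3900×61.6 + 0.2800×23.2 + 0.2000×24.2 + 0.1300×59.1 = 43.0430 per 100 000.

43.04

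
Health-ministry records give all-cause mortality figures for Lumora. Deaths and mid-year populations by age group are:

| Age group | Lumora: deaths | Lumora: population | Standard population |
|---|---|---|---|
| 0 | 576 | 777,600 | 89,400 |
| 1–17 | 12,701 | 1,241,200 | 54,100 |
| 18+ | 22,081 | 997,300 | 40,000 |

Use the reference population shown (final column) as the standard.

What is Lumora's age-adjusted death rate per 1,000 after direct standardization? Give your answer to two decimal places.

Age-specific rates per 1,000 for Lumora: 0.741, 10.233, 22.141.
Standard total = 183,500; weights = 0.4872, 0.2948, 0.2180.
Standardized rate: 0.4872×0.741 + 0.2948×10.233 + 0.2180×22.141 = 8.2041 per 1,000.

8.20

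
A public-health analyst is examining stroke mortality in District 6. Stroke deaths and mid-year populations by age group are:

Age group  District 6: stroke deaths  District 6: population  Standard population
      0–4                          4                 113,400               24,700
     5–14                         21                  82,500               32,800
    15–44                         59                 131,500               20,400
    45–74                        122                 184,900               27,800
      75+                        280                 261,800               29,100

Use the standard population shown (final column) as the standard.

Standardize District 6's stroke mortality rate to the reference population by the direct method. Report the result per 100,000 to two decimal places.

50.33

Age-specific rates per 100,000 for District 6: 3.53, 25.45, 44.87, 65.98, 106.95.
Standard total = 134,800; weights = 0.1832, 0.2433, 0.1513, 0.2062, 0.2159.
Standardized rate: 0.1832×3.53 + 0.2433×25.45 + 0.1513×44.87 + 0.2062×65.98 + 0.2159×106.95 = 50.3257 per 100,000.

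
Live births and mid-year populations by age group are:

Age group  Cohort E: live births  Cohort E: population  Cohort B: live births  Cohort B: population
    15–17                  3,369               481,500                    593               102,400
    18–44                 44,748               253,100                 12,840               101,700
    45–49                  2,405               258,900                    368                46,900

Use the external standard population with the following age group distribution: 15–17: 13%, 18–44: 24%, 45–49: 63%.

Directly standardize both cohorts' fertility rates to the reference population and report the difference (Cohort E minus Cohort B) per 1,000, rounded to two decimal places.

13.20

Age-specific rates per 1,000 for Cohort E: 6.997, 176.800, 9.289.
For Cohort B: 5.791, 126.254, 7.846.
Standard weights: 0.13, 0.24, 0.63.
Cohort E: 0.1300×6.997 + 0.2400×176.800 + 0.6300×9.289 = 49.1938 per 1,000.
Cohort B: 0.1300×5.791 + 0.2400×126.254 + 0.6300×7.846 = 35.9970 per 1,000.
Difference = 49.1938 − 35.9970 = 13.1968.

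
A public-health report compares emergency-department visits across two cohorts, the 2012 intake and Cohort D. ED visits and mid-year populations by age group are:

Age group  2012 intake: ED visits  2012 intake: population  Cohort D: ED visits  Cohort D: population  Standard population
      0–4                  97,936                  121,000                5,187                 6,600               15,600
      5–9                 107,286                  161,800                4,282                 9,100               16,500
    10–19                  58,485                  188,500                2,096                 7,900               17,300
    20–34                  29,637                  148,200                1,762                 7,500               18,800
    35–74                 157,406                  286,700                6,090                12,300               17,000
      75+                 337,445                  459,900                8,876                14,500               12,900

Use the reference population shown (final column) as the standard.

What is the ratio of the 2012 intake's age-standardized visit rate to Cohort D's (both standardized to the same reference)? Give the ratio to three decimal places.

Age-specific rates per 1,000 for the 2012 intake: 809.388, 663.078, 310.265, 199.980, 549.027, 733.736.
For Cohort D: 785.909, 470.549, 265.316, 234.933, 495.122, 612.138.
Standard total = 98,100; weights = 0.1590, 0.1682, 0.1764, 0.1916, 0.1733, 0.1315.
The 2012 intake: 0.1590×809.388 + 0.1682×663.078 + 0.1764×310.265 + 0.1916×199.980 + 0.1733×549.027 + 0.1315×733.736 = 524.9042 per 1,000.
Cohort D: 0.1590×785.909 + 0.1682×470.549 + 0.1764×265.316 + 0.1916×234.933 + 0.1733×495.122 + 0.1315×612.138 = 462.2286 per 1,000.
Ratio = 524.9042 ÷ 462.2286 = 1.13559.

1.136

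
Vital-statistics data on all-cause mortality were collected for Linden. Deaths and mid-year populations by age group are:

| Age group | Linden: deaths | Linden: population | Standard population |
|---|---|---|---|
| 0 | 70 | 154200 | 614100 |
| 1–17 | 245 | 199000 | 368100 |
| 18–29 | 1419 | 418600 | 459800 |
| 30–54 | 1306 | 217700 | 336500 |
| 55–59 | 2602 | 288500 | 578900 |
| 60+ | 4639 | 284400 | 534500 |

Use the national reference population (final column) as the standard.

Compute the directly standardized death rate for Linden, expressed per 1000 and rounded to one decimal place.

Age-specific rates per 1000 for Linden: 0.454, 1.231, 3.390, 5.999, 9.019, 16.312.
Standard total = 2891900; weights = 0.2124, 0.1273, 0.1590, 0.1164, 0.2002, 0.1848.
Standardized rate: 0.2124×0.454 + 0.1273×1.231 + 0.1590×3.390 + 0.1164×5.999 + 0.2002×9.019 + 0.1848×16.312 = 6.3104 per 1000.

6.3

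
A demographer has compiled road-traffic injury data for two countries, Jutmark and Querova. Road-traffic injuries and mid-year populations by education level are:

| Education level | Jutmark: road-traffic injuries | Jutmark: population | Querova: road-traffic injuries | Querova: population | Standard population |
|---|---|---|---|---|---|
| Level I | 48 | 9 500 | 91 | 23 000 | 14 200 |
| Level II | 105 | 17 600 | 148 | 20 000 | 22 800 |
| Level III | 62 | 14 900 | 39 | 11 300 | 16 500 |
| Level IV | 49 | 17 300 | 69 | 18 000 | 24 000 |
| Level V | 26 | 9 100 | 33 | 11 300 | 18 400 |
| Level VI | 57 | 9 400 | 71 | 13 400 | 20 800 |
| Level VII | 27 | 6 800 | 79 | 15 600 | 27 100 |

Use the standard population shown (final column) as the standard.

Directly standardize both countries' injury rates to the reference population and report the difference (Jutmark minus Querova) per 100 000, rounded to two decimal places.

Education-specific rates per 100 000 for Jutmark: 505.26, 596.59, 416.11, 283.24, 285.71, 606.38, 397.06.
For Querova: 395.65, 740.00, 345.13, 383.33, 292.04, 529.85, 506.41.
Standard total = 143 800; weights = 0.0987, 0.1586, 0.1147, 0.1669, 0.1280, 0.1446, 0.1885.
Jutmark: 0.0987×505.26 + 0.1586×596.59 + 0.1147×416.11 + 0.1669×283.24 + 0.1280×285.71 + 0.1446×606.38 + 0.1885×397.06 = 438.5999 per 100 000.
Querova: 0.0987×395.65 + 0.1586×740.00 + 0.1147×345.13 + 0.1669×383.33 + 0.1280×292.04 + 0.1446×529.85 + 0.1885×506.41 = 469.4229 per 100 000.
Difference = 438.5999 − 469.4229 = -30.8230.

-30.82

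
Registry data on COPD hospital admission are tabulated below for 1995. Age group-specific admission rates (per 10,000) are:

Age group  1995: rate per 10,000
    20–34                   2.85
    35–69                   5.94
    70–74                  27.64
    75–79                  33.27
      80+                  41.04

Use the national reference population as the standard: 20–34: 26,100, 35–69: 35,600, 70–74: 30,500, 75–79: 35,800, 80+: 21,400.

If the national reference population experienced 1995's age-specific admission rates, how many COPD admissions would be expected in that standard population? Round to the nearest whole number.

320

Expected COPD admissions = Σ (standard pop × age-specific rate ÷ 10,000)
= 26,100×2.85/10,000 + 35,600×5.94/10,000 + 30,500×27.64/10,000 + 35,800×33.27/10,000 + 21,400×41.04/10,000
= 7.44 + 21.15 + 84.30 + 119.11 + 87.83 = 319.82.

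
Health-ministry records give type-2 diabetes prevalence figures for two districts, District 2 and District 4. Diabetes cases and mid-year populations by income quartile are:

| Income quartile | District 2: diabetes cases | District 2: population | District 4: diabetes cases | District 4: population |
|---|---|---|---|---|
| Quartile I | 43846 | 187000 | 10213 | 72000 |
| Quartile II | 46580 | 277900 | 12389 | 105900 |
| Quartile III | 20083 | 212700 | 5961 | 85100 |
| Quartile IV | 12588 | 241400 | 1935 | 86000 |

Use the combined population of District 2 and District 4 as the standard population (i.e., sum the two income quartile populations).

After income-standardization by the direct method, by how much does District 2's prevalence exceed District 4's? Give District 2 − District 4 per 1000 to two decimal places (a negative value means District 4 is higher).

47.62

Income-specific rates per 1000 for District 2: 234.471, 167.614, 94.419, 52.146.
For District 4: 141.847, 116.988, 70.047, 22.500.
Combined standard total = 1268000; weights = 0.2043, 0.3027, 0.2349, 0.2582.
District 2: 0.2043×234.471 + 0.3027×167.614 + 0.2349×94.419 + 0.2582×52.146 = 134.2657 per 1000.
District 4: 0.2043×141.847 + 0.3027×116.988 + 0.2349×70.047 + 0.2582×22.500 = 86.6442 per 1000.
Difference = 134.2657 − 86.6442 = 47.6215.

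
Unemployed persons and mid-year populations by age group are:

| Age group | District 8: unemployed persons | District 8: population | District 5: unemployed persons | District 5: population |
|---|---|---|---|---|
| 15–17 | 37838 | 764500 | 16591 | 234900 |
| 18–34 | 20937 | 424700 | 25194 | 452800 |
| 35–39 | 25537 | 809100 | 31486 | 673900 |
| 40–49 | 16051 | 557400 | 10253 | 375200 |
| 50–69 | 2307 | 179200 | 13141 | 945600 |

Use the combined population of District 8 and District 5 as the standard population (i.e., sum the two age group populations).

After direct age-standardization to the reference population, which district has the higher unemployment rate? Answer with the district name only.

Age-specific rates per 1000 for District 8: 49.494, 49.298, 31.562, 28.796, 12.874.
For District 5: 70.630, 55.640, 46.722, 27.327, 13.897.
Combined standard total = 5417300; weights = 0.1845, 0.1620, 0.2738, 0.1722, 0.2076.
District 8: 0.1845×49.494 + 0.1620×49.298 + 0.2738×31.562 + 0.1722×28.796 + 0.2076×12.874 = 33.3867 per 1000.
District 5: 0.1845×70.630 + 0.1620×55.640 + 0.2738×46.722 + 0.1722×27.327 + 0.2076×13.897 = 42.4228 per 1000.
The crude rates (37.54 vs 36.04) would put District 8 higher, but that reflects its age composition; once standardized to a common age structure, District 5 has the higher underlying rate.

District 5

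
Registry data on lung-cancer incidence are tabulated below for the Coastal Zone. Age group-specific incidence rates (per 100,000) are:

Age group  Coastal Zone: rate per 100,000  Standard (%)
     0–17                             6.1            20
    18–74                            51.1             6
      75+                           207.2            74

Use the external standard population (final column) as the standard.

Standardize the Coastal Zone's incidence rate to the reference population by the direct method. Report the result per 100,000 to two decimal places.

Standard weights: 0.20, 0.06, 0.74.
Standardized rate: 0.2000×6.1 + 0.0600×51.1 + 0.7400×207.2 = 157.6140 per 100,000.

157.61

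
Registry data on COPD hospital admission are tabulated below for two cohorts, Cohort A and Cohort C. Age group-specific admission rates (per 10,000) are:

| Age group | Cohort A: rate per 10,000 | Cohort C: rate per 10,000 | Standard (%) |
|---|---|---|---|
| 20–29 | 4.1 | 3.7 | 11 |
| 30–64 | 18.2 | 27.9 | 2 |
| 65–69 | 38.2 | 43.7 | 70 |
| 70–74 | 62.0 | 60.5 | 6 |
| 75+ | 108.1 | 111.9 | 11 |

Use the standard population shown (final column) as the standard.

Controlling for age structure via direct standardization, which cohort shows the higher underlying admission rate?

Standard weights: 0.11, 0.02, 0.70, 0.06, 0.11.
Cohort A: 0.1100×4.1 + 0.0200×18.2 + 0.7000×38.2 + 0.0600×62.0 + 0.1100×108.1 = 43.1660 per 10,000.
Cohort C: 0.1100×3.7 + 0.0200×27.9 + 0.7000×43.7 + 0.0600×60.5 + 0.1100×111.9 = 47.4940 per 10,000.

Cohort C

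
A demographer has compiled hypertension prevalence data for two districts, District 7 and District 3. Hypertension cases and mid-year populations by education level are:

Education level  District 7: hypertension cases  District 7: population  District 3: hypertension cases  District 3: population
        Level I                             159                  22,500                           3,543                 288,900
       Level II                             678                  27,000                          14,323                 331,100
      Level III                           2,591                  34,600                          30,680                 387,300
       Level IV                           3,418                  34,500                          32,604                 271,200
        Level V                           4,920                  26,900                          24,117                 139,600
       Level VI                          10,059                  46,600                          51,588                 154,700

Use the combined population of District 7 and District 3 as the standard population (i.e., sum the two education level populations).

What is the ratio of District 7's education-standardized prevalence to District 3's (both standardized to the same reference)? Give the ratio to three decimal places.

Education-specific rates per 1,000 for District 7: 7.067, 25.111, 74.884, 99.072, 182.900, 215.858.
For District 3: 12.264, 43.259, 79.215, 120.221, 172.758, 333.471.
Combined standard total = 1,764,900; weights = 0.1764, 0.2029, 0.2391, 0.1732, 0.0943, 0.1141.
District 7: 0.1764×7.067 + 0.2029×25.111 + 0.2391×74.884 + 0.1732×99.072 + 0.0943×182.900 + 0.1141×215.858 = 83.2784 per 1,000.
District 3: 0.1764×12.264 + 0.2029×43.259 + 0.2391×79.215 + 0.1732×120.221 + 0.0943×172.758 + 0.1141×333.471 = 105.0339 per 1,000.
Ratio = 83.2784 ÷ 105.0339 = 0.79287.

0.793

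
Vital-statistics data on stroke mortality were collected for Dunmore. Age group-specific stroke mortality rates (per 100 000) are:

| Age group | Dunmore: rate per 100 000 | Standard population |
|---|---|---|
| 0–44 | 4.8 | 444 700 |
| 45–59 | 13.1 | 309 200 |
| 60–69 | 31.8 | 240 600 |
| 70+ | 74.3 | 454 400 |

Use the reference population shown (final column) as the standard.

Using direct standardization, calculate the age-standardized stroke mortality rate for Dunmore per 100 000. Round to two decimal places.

Standard total = 1 448 900; weights = 0.3069, 0.2134, 0.1661, 0.3136.
Standardized rate: 0.3069×4.8 + 0.2134×13.1 + 0.1661×31.8 + 0.3136×74.3 = 32.8512 per 100 000.

32.85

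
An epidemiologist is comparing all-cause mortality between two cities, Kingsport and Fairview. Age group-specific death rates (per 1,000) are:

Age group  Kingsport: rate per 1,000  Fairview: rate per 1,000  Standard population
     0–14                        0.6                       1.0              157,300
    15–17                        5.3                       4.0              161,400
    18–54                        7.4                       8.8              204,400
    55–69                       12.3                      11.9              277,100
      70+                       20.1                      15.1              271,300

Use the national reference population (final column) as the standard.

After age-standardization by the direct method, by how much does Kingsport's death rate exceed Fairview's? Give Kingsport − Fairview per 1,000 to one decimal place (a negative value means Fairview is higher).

Standard total = 1,071,500; weights = 0.1468, 0.1506, 0.1908, 0.2586, 0.2532.
Kingsport: 0.1468×0.6 + 0.1506×5.3 + 0.1908×7.4 + 0.2586×12.3 + 0.2532×20.1 = 10.5682 per 1,000.
Fairview: 0.1468×1.0 + 0.1506×4.0 + 0.1908×8.8 + 0.2586×11.9 + 0.2532×15.1 = 9.3287 per 1,000.
Difference = 10.5682 − 9.3287 = 1.2395.

1.2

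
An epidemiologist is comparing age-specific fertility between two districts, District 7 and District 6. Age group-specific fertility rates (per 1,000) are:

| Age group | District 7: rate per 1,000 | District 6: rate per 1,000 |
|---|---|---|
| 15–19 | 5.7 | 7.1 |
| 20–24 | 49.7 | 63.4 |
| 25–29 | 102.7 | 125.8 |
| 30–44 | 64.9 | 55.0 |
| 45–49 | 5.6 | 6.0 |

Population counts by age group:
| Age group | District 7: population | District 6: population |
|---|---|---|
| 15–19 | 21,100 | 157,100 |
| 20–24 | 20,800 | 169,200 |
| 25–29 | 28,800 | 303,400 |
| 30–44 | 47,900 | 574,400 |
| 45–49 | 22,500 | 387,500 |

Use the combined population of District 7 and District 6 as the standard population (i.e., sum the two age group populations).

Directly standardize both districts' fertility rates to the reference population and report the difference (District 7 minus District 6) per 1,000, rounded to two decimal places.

Combined standard total = 1,732,700; weights = 0.1028, 0.1097, 0.1917, 0.3592, 0.2366.
District 7: 0.1028×5.7 + 0.1097×49.7 + 0.1917×102.7 + 0.3592×64.9 + 0.2366×5.6 = 50.3601 per 1,000.
District 6: 0.1028×7.1 + 0.1097×63.4 + 0.1917×125.8 + 0.3592×55.0 + 0.2366×6.0 = 52.9742 per 1,000.
Difference = 50.3601 − 52.9742 = -2.6141.

-2.61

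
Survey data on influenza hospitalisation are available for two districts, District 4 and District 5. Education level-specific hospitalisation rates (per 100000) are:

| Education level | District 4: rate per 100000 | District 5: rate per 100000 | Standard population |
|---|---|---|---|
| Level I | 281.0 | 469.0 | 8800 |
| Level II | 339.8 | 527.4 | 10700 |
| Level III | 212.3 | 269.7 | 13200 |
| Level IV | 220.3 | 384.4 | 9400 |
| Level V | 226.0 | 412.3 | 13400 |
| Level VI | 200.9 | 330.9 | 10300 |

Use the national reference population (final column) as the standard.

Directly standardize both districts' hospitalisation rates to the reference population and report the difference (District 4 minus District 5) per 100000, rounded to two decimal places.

Standard total = 65800; weights = 0.1337, 0.1626, 0.2006, 0.1429, 0.2036, 0.1565.
District 4: 0.1337×281.0 + 0.1626×339.8 + 0.2006×212.3 + 0.1429×220.3 + 0.2036×226.0 + 0.1565×200.9 = 244.3695 per 100000.
District 5: 0.1337×469.0 + 0.1626×527.4 + 0.2006×269.7 + 0.1429×384.4 + 0.2036×412.3 + 0.1565×330.9 = 393.2655 per 100000.
Difference = 244.3695 − 393.2655 = -148.8960.

-148.90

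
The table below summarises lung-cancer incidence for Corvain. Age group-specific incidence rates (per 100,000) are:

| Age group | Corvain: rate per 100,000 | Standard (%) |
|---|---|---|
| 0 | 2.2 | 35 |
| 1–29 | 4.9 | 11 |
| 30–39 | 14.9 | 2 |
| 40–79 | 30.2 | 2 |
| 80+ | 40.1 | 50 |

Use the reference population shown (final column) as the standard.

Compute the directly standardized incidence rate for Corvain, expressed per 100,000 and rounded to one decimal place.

22.3

Standard weights: 0.35, 0.11, 0.02, 0.02, 0.50.
Standardized rate: 0.3500×2.2 + 0.1100×4.9 + 0.0200×14.9 + 0.0200×30.2 + 0.5000×40.1 = 22.2610 per 100,000.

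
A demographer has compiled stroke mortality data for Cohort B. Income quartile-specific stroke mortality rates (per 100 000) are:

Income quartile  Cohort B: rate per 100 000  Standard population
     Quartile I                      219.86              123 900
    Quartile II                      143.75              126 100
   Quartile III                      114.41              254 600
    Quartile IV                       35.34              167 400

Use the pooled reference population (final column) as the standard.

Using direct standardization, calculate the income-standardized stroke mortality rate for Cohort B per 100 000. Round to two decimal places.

Standard total = 672 000; weights = 0.1844, 0.1876, 0.3789, 0.2491.
Standardized rate: 0.1844×219.86 + 0.1876×143.75 + 0.3789×114.41 + 0.2491×35.34 = 119.6611 per 100 000.

119.66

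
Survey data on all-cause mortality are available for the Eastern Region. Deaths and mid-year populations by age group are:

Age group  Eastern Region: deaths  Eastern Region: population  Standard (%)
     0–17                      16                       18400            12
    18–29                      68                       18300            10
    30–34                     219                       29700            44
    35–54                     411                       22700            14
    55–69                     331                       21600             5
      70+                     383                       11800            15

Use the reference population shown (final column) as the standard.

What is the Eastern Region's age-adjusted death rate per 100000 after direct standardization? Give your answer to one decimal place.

Age-specific rates per 100000 for the Eastern Region: 86.96, 371.58, 737.37, 1810.57, 1532.41, 3245.76.
Standard weights: 0.12, 0.10, 0.44, 0.14, 0.05, 0.15.
Standardized rate: 0.1200×86.96 + 0.1000×371.58 + 0.4400×737.37 + 0.1400×1810.57 + 0.0500×1532.41 + 0.1500×3245.76 = 1189.0027 per 100000.

1189.0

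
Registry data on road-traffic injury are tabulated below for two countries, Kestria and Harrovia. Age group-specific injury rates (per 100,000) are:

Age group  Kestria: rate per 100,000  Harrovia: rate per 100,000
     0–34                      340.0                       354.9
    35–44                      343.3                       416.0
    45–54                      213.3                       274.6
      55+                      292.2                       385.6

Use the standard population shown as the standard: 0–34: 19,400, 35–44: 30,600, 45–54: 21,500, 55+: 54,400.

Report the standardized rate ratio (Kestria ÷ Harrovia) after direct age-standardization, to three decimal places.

0.808

Standard total = 125,900; weights = 0.1541, 0.2431, 0.1708, 0.4321.
Kestria: 0.1541×340.0 + 0.2431×343.3 + 0.1708×213.3 + 0.4321×292.2 = 298.5116 per 100,000.
Harrovia: 0.1541×354.9 + 0.2431×416.0 + 0.1708×274.6 + 0.4321×385.6 = 369.3026 per 100,000.
Ratio = 298.5116 ÷ 369.3026 = 0.80831.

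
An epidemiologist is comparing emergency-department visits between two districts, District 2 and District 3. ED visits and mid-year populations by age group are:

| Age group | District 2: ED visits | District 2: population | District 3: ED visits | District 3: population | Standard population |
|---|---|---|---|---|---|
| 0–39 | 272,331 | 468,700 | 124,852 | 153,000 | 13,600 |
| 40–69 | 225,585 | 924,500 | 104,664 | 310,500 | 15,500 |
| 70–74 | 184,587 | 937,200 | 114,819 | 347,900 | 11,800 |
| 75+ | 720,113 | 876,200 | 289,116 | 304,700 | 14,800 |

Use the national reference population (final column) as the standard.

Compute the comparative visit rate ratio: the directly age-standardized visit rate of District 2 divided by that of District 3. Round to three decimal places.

0.764

Age-specific rates per 1,000 for District 2: 581.035, 244.008, 196.956, 821.859.
For District 3: 816.026, 337.082, 330.034, 948.855.
Standard total = 55,700; weights = 0.2442, 0.2783, 0.2118, 0.2657.
District 2: 0.2442×581.035 + 0.2783×244.008 + 0.2118×196.956 + 0.2657×821.859 = 469.8705 per 1,000.
District 3: 0.2442×816.026 + 0.2783×337.082 + 0.2118×330.034 + 0.2657×948.855 = 615.0841 per 1,000.
Ratio = 469.8705 ÷ 615.0841 = 0.76391.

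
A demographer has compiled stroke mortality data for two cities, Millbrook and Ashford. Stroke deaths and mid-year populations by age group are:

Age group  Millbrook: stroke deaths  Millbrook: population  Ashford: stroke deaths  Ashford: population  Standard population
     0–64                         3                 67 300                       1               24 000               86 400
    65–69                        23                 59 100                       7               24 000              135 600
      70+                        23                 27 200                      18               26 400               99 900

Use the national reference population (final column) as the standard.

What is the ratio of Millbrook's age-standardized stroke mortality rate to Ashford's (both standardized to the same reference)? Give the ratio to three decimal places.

1.268

Age-specific rates per 100 000 for Millbrook: 4.46, 38.92, 84.56.
For Ashford: 4.17, 29.17, 68.18.
Standard total = 321 900; weights = 0.2684, 0.4212, 0.3103.
Millbrook: 0.2684×4.46 + 0.4212×38.92 + 0.3103×84.56 = 43.8326 per 100 000.
Ashford: 0.2684×4.17 + 0.4212×29.17 + 0.3103×68.18 = 34.5647 per 100 000.
Ratio = 43.8326 ÷ 34.5647 = 1.26813.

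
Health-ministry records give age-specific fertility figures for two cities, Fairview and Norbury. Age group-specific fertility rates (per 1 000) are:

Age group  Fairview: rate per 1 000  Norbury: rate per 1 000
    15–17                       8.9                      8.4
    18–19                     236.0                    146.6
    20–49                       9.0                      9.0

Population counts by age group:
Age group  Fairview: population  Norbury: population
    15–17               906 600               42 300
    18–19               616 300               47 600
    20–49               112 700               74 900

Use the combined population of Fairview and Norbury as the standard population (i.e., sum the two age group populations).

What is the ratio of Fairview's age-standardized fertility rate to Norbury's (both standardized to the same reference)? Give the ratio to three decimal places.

Combined standard total = 1 800 400; weights = 0.5270, 0.3688, 0.1042.
Fairview: 0.5270×8.9 + 0.3688×236.0 + 0.1042×9.0 = 92.6539 per 1 000.
Norbury: 0.5270×8.4 + 0.3688×146.6 + 0.1042×9.0 = 59.4240 per 1 000.
Ratio = 92.6539 ÷ 59.4240 = 1.55920.

1.559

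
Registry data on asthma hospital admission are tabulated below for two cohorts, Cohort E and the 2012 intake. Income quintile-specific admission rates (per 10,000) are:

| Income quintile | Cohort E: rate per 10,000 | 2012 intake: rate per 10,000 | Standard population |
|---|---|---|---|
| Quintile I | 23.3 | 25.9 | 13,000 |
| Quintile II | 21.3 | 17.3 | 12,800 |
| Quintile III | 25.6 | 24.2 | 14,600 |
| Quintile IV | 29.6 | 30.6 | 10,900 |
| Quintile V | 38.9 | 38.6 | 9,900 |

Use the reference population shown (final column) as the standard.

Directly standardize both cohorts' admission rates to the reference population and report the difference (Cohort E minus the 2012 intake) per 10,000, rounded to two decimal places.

0.49

Standard total = 61,200; weights = 0.2124, 0.2092, 0.2386, 0.1781, 0.1618.
Cohort E: 0.2124×23.3 + 0.2092×21.3 + 0.2386×25.6 + 0.1781×29.6 + 0.1618×38.9 = 27.0760 per 10,000.
The 2012 intake: 0.2124×25.9 + 0.2092×17.3 + 0.2386×24.2 + 0.1781×30.6 + 0.1618×38.6 = 26.5873 per 10,000.
Difference = 27.0760 − 26.5873 = 0.4887.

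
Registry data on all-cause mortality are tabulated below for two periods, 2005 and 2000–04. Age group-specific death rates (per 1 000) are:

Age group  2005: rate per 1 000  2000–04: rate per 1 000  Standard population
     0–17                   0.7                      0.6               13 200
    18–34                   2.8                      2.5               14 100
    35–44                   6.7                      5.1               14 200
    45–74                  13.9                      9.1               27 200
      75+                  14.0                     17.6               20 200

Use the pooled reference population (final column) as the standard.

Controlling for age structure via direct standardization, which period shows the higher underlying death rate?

Standard total = 88 900; weights = 0.1485, 0.1586, 0.1597, 0.3060, 0.2272.
2005: 0.1485×0.7 + 0.1586×2.8 + 0.1597×6.7 + 0.3060×13.9 + 0.2272×14.0 = 9.0522 per 1 000.
2000–04: 0.1485×0.6 + 0.1586×2.5 + 0.1597×5.1 + 0.3060×9.1 + 0.2272×17.6 = 8.0836 per 1 000.

2005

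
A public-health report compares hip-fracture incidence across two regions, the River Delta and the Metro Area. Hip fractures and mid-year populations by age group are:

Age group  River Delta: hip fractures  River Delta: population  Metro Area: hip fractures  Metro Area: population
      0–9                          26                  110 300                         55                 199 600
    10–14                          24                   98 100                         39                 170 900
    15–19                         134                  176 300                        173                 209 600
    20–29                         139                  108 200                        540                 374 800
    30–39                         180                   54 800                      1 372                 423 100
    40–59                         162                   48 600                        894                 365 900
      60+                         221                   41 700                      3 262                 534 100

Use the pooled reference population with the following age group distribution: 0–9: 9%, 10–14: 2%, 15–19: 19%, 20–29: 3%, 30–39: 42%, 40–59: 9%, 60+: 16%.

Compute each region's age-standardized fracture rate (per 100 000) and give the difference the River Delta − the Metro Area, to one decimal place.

Age-specific rates per 100 000 for the River Delta: 23.57, 24.46, 76.01, 128.47, 328.47, 333.33, 529.98.
For the Metro Area: 27.56, 22.82, 82.54, 144.08, 324.27, 244.33, 610.75.
Standard weights: 0.09, 0.02, 0.19, 0.03, 0.42, 0.09, 0.16.
The River Delta: 0.0900×23.57 + 0.0200×24.46 + 0.1900×76.01 + 0.0300×128.47 + 0.4200×328.47 + 0.0900×333.33 + 0.1600×529.98 = 273.6584 per 100 000.
The Metro Area: 0.0900×27.56 + 0.0200×22.82 + 0.1900×82.54 + 0.0300×144.08 + 0.4200×324.27 + 0.0900×244.33 + 0.1600×610.75 = 278.8448 per 100 000.
Difference = 273.6584 − 278.8448 = -5.1864.

-5.2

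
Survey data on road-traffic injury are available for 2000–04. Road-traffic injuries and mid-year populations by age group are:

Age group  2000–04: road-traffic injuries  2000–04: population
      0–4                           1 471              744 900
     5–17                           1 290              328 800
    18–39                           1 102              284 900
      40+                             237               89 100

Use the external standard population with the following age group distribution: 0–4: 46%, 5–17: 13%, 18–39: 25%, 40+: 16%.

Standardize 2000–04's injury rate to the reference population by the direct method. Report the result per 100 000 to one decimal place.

281.1

Age-specific rates per 100 000 for 2000–04: 197.48, 392.34, 386.80, 265.99.
Standard weights: 0.46, 0.13, 0.25, 0.16.
Standardized rate: 0.4600×197.48 + 0.1300×392.34 + 0.2500×386.80 + 0.1600×265.99 = 281.1022 per 100 000.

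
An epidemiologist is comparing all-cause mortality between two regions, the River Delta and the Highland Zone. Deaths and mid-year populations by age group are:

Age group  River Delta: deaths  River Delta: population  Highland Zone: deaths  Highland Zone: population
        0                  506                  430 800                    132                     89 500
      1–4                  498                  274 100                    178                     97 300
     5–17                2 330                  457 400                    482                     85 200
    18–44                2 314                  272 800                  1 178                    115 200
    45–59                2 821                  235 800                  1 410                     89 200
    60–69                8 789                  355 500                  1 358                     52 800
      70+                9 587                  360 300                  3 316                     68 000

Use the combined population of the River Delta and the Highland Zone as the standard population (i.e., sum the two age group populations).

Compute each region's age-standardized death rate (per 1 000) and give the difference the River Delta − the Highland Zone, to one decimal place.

-4.1

Age-specific rates per 1 000 for the River Delta: 1.175, 1.817, 5.094, 8.482, 11.964, 24.723, 26.608.
For the Highland Zone: 1.475, 1.829, 5.657, 10.226, 15.807, 25.720, 48.765.
Combined standard total = 2 983 900; weights = 0.1744, 0.1245, 0.1818, 0.1300, 0.1089, 0.1368, 0.1435.
The River Delta: 0.1744×1.175 + 0.1245×1.817 + 0.1818×5.094 + 0.1300×8.482 + 0.1089×11.964 + 0.1368×24.723 + 0.1435×26.608 = 10.9655 per 1 000.
The Highland Zone: 0.1744×1.475 + 0.1245×1.829 + 0.1818×5.657 + 0.1300×10.226 + 0.1089×15.807 + 0.1368×25.720 + 0.1435×48.765 = 15.0838 per 1 000.
Difference = 10.9655 − 15.0838 = -4.1183.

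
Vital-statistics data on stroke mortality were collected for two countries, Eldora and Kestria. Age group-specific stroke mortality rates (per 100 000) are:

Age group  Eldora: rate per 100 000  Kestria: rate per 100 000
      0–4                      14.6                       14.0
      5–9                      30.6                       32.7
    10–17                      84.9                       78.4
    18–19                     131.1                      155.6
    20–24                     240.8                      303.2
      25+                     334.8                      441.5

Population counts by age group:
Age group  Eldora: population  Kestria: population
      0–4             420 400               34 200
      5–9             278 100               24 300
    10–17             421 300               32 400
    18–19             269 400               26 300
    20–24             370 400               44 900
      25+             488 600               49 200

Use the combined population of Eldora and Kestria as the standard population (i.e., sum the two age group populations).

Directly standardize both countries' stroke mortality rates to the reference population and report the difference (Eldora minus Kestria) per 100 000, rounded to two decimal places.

-35.76

Combined standard total = 2 459 500; weights = 0.1848, 0.1230, 0.1845, 0.1202, 0.1689, 0.2187.
Eldora: 0.1848×14.6 + 0.1230×30.6 + 0.1845×84.9 + 0.1202×131.1 + 0.1689×240.8 + 0.2187×334.8 = 151.7527 per 100 000.
Kestria: 0.1848×14.0 + 0.1230×32.7 + 0.1845×78.4 + 0.1202×155.6 + 0.1689×303.2 + 0.2187×441.5 = 187.5143 per 100 000.
Difference = 151.7527 − 187.5143 = -35.7617.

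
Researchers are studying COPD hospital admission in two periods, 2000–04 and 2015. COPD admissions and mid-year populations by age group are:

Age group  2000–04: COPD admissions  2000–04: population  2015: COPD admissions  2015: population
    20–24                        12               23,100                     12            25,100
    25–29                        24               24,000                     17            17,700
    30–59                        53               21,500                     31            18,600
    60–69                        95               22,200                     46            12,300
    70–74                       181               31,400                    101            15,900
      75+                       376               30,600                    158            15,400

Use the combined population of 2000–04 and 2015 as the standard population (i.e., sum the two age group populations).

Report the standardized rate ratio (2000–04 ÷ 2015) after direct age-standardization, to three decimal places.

Age-specific rates per 10,000 for 2000–04: 5.19, 10.00, 24.65, 42.79, 57.64, 122.88.
For 2015: 4.78, 9.60, 16.67, 37.40, 63.52, 102.60.
Combined standard total = 257,800; weights = 0.1870, 0.1618, 0.1555, 0.1338, 0.1835, 0.1784.
2000–04: 0.1870×5.19 + 0.1618×10.00 + 0.1555×24.65 + 0.1338×42.79 + 0.1835×57.64 + 0.1784×122.88 = 44.6512 per 10,000.
2015: 0.1870×4.78 + 0.1618×9.60 + 0.1555×16.67 + 0.1338×37.40 + 0.1835×63.52 + 0.1784×102.60 = 40.0062 per 10,000.
Ratio = 44.6512 ÷ 40.0062 = 1.11611.

1.116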